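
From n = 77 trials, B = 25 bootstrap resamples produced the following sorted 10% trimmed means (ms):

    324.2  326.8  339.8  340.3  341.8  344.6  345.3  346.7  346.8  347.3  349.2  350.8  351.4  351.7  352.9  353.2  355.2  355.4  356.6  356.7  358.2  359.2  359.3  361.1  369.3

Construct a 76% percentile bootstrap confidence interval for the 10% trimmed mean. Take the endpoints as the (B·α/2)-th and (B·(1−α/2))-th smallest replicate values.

(339.8, 359.2)

α = 0.24; lower rank = 25 × 0.120 = 3; upper rank = 25 × 0.880 = 22.
The 3rd smallest replicate is 339.8; the 22nd is 359.2.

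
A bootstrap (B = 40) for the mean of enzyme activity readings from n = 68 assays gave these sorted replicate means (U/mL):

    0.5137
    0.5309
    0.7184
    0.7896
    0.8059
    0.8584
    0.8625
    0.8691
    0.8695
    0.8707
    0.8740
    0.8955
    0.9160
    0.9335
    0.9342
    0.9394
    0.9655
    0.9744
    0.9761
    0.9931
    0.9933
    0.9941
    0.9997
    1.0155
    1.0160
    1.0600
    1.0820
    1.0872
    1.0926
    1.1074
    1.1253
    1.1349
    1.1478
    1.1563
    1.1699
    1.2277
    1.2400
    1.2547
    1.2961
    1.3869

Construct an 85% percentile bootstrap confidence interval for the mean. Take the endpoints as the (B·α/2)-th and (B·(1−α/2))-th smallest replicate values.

(0.7184, 1.2400)

α = 0.15; lower rank = 40 × 0.075 = 3; upper rank = 40 × 0.925 = 37.
The 3rd smallest replicate is 0.7184; the 37th is 1.2400.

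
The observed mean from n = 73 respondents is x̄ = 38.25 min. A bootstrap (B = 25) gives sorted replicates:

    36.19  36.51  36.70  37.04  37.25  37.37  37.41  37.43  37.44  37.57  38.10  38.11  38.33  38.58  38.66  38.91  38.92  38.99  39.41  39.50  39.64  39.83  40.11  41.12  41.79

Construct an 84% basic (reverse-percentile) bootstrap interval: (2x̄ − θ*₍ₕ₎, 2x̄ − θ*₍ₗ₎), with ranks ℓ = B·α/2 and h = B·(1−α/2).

(36.39, 39.99)

Percentile endpoints at ranks 2 and 23: θ*₍2₎ = 36.51, θ*₍23₎ = 40.11.
Basic interval reflects these around x̄:
  lower = 2 × 38.25 − 40.11 = 36.39
  upper = 2 × 38.25 − 36.51 = 39.99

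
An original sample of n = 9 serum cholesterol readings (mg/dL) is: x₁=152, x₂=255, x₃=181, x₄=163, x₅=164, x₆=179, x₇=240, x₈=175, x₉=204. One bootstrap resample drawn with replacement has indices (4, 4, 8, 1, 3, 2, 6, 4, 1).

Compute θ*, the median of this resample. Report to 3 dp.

Resample values: 163, 163, 175, 152, 181, 255, 179, 163, 152.
Sorted: 152, 152, 163, 163, 163, 175, 179, 181, 255
Median = middle value = 163.000

θ* = 163.000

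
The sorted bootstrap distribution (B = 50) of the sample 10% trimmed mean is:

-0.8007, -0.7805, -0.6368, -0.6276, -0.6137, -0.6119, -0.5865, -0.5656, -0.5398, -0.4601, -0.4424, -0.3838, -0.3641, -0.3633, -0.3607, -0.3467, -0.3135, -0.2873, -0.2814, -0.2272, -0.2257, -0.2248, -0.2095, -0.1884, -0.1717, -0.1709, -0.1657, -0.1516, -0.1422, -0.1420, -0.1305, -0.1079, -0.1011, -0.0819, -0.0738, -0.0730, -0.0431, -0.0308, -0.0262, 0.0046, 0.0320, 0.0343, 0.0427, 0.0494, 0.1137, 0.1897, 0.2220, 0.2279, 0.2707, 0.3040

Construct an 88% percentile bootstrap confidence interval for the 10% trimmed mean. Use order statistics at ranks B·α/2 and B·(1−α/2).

(-0.6368, 0.2220)

α = 0.12; lower rank = 50 × 0.060 = 3; upper rank = 50 × 0.940 = 47.
The 3rd smallest replicate is -0.6368; the 47th is 0.2220.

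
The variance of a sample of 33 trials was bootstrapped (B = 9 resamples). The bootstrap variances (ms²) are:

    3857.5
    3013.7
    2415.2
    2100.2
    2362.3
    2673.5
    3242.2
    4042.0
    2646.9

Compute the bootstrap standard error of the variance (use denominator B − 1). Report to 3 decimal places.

SE* = 672.965

Bootstrap SE is the standard deviation of the 9 replicate variances.
Mean of replicates: (3857.5 + 3013.7 + 2415.2 + 2100.2 + 2362.3 + 2673.5 + 3242.2 + 4042.0 + 2646.9) / 9 = 26353.5000 / 9 = 2928.1667
Sum of squared deviations: (+929.3333)² + (+85.5333)² + (−512.9667)² + (−827.9667)² + (−565.8667)² + (−254.6667)² + (+314.0333)² + (+1113.8333)² + (−281.2667)² = 3623052.7600
Variance = 3623052.7600 / 8 = 452881.5950
SE* = √452881.5950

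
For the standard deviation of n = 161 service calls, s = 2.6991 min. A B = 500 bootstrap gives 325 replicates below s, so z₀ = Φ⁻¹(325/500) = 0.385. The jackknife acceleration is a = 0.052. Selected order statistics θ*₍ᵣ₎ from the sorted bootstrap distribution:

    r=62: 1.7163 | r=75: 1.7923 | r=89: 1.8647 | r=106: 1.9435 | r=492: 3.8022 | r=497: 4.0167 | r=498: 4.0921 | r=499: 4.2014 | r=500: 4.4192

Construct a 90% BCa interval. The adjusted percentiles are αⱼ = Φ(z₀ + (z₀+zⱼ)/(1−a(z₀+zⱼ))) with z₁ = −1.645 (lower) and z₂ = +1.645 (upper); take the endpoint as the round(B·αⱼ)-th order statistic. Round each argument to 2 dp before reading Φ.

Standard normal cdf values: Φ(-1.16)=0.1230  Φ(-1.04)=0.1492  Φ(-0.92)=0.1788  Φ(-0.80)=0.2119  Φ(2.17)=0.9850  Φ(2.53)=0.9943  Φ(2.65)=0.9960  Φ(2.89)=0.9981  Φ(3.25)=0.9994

(1.9435, 4.0921)

Lower: z₀ + z₁ = 0.385 + (-1.645) = -1.260; 1 − a(z₀+z₁) = 1 − (0.052)(-1.260) = 1.0655; argument = 0.385 + (-1.260)/1.0655 = -0.7975 → -0.80.
α₁ = Φ(-0.80) = 0.2119; rank = round(500 × 0.2119) = 106; θ*₍106₎ = 1.9435.
Upper: z₀ + z₂ = 2.030; 1 − a(z₀+z₂) = 0.8944; argument = 2.6546 → 2.65; α₂ = 0.9960; rank = 498; θ*₍498₎ = 4.0921.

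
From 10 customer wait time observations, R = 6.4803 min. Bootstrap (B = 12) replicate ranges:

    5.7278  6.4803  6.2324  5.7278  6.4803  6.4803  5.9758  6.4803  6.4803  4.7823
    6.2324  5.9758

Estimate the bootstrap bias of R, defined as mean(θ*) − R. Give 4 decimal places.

mean(θ*) = (5.7278 + 6.4803 + 6.2324 + 5.7278 + 6.4803 + 6.4803 + 5.9758 + 6.4803 + 6.4803 + 4.7823 + 6.2324 + 5.9758) / 12 = 6.08798
bias = 6.08798 − 6.4803

bias = −0.3923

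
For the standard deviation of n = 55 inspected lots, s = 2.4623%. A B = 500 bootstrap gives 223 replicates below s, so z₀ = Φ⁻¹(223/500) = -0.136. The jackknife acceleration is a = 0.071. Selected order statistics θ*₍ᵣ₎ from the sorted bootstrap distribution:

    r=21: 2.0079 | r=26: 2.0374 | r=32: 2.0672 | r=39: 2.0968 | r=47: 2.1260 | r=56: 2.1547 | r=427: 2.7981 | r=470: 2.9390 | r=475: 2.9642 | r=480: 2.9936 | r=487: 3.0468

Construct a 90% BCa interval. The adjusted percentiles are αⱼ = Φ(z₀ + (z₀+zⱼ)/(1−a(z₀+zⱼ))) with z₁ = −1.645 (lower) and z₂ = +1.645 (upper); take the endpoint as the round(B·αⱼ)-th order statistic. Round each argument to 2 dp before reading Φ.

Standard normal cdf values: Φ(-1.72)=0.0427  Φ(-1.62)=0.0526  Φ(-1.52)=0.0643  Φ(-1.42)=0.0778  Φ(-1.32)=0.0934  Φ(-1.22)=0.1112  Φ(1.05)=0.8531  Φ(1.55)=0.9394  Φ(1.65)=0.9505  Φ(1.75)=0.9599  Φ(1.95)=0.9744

Lower: z₀ + z₁ = -0.136 + (-1.645) = -1.781; 1 − a(z₀+z₁) = 1 − (0.071)(-1.781) = 1.1265; argument = -0.136 + (-1.781)/1.1265 = -1.7171 → -1.72.
α₁ = Φ(-1.72) = 0.0427; rank = round(500 × 0.0427) = 21; θ*₍21₎ = 2.0079.
Upper: z₀ + z₂ = 1.509; 1 − a(z₀+z₂) = 0.8929; argument = 1.5541 → 1.55; α₂ = 0.9394; rank = 470; θ*₍470₎ = 2.9390.

(2.0079, 2.9390)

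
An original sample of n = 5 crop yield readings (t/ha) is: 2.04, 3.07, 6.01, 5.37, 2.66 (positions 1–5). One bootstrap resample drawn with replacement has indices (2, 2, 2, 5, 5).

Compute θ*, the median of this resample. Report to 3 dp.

θ* = 3.070

Resample values: 3.07, 3.07, 3.07, 2.66, 2.66.
Sorted: 2.66, 2.66, 3.07, 3.07, 3.07
Median = middle value = 3.070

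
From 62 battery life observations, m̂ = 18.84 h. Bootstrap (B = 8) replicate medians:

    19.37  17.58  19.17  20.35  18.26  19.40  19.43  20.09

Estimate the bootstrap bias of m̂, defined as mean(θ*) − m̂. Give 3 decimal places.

bias = +0.366

mean(θ*) = (19.37 + 17.58 + 19.17 + 20.35 + 18.26 + 19.40 + 19.43 + 20.09) / 8 = 19.2063
bias = 19.2063 − 18.84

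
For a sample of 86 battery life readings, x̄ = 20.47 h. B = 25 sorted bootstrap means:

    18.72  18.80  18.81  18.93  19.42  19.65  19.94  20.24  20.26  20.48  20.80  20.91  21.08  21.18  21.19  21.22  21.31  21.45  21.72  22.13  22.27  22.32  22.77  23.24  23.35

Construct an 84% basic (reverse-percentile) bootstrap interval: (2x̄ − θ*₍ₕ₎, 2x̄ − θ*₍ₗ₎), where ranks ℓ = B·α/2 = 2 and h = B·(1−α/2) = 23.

(18.17, 22.14)

Percentile endpoints at ranks 2 and 23: θ*₍2₎ = 18.80, θ*₍23₎ = 22.77.
Basic interval reflects these around x̄:
  lower = 2 × 20.47 − 22.77 = 18.17
  upper = 2 × 20.47 − 18.80 = 22.14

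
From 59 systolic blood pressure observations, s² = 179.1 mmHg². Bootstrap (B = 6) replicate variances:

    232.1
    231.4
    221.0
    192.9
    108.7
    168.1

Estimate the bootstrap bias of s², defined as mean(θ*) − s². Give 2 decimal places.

bias = +13.27

mean(θ*) = (232.1 + 231.4 + 221.0 + 192.9 + 108.7 + 168.1) / 6 = 192.367
bias = 192.367 − 179.1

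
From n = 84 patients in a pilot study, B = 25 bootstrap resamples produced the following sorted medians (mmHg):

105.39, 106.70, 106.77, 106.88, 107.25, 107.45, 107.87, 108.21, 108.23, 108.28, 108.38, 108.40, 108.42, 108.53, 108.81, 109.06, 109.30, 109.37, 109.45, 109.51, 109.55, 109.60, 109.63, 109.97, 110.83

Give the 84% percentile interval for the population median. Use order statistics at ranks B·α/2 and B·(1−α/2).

α = 0.16; lower rank = 25 × 0.080 = 2; upper rank = 25 × 0.920 = 23.
The 2nd smallest replicate is 106.70; the 23rd is 109.63.

(106.70, 109.63)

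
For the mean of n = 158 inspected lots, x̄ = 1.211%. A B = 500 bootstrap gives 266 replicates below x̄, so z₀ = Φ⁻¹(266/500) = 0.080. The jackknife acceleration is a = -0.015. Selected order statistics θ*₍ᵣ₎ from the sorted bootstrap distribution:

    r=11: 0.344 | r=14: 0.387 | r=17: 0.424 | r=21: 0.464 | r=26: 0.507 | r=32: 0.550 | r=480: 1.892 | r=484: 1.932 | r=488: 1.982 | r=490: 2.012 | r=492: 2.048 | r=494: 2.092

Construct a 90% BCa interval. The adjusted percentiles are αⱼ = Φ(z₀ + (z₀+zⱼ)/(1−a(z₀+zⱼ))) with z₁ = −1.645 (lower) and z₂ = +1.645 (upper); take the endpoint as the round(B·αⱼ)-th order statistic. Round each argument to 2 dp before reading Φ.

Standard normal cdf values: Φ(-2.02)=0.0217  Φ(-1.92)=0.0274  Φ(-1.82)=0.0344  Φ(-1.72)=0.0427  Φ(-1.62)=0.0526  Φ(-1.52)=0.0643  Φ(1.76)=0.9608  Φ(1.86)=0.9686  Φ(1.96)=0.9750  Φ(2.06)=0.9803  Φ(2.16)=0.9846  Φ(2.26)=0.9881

Lower: z₀ + z₁ = 0.080 + (-1.645) = -1.565; 1 − a(z₀+z₁) = 1 − (-0.015)(-1.565) = 0.9765; argument = 0.080 + (-1.565)/0.9765 = -1.5226 → -1.52.
α₁ = Φ(-1.52) = 0.0643; rank = round(500 × 0.0643) = 32; θ*₍32₎ = 0.550.
Upper: z₀ + z₂ = 1.725; 1 − a(z₀+z₂) = 1.0259; argument = 1.7615 → 1.76; α₂ = 0.9608; rank = 480; θ*₍480₎ = 1.892.

(0.550, 1.892)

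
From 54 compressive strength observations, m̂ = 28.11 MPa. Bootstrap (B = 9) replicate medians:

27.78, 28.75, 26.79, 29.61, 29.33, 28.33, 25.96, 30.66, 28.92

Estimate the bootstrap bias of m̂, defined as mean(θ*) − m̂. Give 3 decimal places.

bias = +0.349

mean(θ*) = (27.78 + 28.75 + 26.79 + 29.61 + 29.33 + 28.33 + 25.96 + 30.66 + 28.92) / 9 = 28.4589
bias = 28.4589 − 28.11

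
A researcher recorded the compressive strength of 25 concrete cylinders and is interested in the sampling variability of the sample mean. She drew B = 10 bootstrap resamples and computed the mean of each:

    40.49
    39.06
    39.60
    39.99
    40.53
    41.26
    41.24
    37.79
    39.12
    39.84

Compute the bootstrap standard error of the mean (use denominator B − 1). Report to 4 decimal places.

SE* = 1.0676

Bootstrap SE is the standard deviation of the 10 replicate means.
Mean of replicates: (40.49 + 39.06 + 39.60 + 39.99 + 40.53 + 41.26 + 41.24 + 37.79 + 39.12 + 39.84) / 10 = 398.92000 / 10 = 39.89200
Sum of squared deviations: (+0.59800)² + (−0.83200)² + (−0.29200)² + (+0.09800)² + (+0.63800)² + (+1.36800)² + (+1.34800)² + (−2.10200)² + (−0.77200)² + (−0.05200)² = 10.25736
Variance = 10.25736 / 9 = 1.13971
SE* = √1.13971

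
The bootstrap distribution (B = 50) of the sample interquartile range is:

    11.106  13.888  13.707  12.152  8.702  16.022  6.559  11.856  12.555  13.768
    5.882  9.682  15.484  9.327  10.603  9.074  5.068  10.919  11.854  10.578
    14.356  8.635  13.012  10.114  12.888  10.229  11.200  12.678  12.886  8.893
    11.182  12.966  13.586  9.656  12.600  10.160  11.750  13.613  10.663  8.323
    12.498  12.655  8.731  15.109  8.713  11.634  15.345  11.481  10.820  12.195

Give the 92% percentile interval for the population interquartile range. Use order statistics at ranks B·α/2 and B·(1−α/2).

Sorted replicates: 5.068, 5.882, 6.559, 8.323, 8.635, 8.702, 8.713, 8.731, 8.893, 9.074, 9.327, 9.656, 9.682, 10.114, 10.160, 10.229, 10.578, 10.603, 10.663, 10.820, 10.919, 11.106, 11.182, 11.200, 11.481, 11.634, 11.750, 11.854, 11.856, 12.152, 12.195, 12.498, 12.555, 12.600, 12.655, 12.678, 12.886, 12.888, 12.966, 13.012, 13.586, 13.613, 13.707, 13.768, 13.888, 14.356, 15.109, 15.345, 15.484, 16.022
α = 0.08; lower rank = 50 × 0.040 = 2; upper rank = 50 × 0.960 = 48.
The 2nd smallest replicate is 5.882; the 48th is 15.345.

(5.882, 15.345)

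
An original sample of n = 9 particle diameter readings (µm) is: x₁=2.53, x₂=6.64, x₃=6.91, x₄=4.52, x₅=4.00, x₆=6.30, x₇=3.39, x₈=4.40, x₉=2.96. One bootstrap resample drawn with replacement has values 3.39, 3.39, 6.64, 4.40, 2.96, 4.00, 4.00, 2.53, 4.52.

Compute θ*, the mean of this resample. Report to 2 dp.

θ* = 3.98

Mean = (3.39 + 3.39 + 6.64 + 4.40 + 2.96 + 4.00 + 4.00 + 2.53 + 4.52) / 9 = 35.830 / 9 = 3.98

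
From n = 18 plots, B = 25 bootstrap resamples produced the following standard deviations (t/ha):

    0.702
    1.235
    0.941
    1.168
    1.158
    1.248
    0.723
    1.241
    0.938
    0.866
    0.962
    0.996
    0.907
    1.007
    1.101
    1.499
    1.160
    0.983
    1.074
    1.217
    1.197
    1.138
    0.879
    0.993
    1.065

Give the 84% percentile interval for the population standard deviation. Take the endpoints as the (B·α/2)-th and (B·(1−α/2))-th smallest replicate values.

Sorted replicates: 0.702, 0.723, 0.866, 0.879, 0.907, 0.938, 0.941, 0.962, 0.983, 0.993, 0.996, 1.007, 1.065, 1.074, 1.101, 1.138, 1.158, 1.160, 1.168, 1.197, 1.217, 1.235, 1.241, 1.248, 1.499
α = 0.16; lower rank = 25 × 0.080 = 2; upper rank = 25 × 0.920 = 23.
The 2nd smallest replicate is 0.723; the 23rd is 1.241.

(0.723, 1.241)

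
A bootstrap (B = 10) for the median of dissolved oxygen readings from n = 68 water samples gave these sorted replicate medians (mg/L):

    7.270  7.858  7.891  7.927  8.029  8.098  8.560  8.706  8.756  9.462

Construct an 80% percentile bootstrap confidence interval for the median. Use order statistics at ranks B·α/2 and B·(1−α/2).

α = 0.20; lower rank = 10 × 0.100 = 1; upper rank = 10 × 0.900 = 9.
The 1st smallest replicate is 7.270; the 9th is 8.756.

(7.270, 8.756)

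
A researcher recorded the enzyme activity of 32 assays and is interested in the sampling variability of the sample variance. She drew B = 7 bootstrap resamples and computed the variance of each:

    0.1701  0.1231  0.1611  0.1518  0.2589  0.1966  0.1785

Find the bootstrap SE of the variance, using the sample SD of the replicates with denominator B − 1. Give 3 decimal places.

SE* = 0.043

Bootstrap SE is the standard deviation of the 7 replicate variances.
Mean of replicates: (0.1701 + 0.1231 + 0.1611 + 0.1518 + 0.2589 + 0.1966 + 0.1785) / 7 = 1.24010 / 7 = 0.17716
Sum of squared deviations: (−0.00706)² + (−0.05406)² + (−0.01606)² + (−0.02536)² + (+0.08174)² + (+0.01944)² + (+0.00134)² = 0.01093
Variance = 0.01093 / 6 = 0.00182
SE* = √0.00182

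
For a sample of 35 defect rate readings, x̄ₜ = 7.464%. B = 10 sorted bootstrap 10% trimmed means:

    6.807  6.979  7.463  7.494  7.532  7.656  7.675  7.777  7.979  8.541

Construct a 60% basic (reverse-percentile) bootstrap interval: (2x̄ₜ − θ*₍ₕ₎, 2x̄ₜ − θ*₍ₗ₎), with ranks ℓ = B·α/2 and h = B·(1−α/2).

Percentile endpoints at ranks 2 and 8: θ*₍2₎ = 6.979, θ*₍8₎ = 7.777.
Basic interval reflects these around x̄ₜ:
  lower = 2 × 7.464 − 7.777 = 7.151
  upper = 2 × 7.464 − 6.979 = 7.949

(7.151, 7.949)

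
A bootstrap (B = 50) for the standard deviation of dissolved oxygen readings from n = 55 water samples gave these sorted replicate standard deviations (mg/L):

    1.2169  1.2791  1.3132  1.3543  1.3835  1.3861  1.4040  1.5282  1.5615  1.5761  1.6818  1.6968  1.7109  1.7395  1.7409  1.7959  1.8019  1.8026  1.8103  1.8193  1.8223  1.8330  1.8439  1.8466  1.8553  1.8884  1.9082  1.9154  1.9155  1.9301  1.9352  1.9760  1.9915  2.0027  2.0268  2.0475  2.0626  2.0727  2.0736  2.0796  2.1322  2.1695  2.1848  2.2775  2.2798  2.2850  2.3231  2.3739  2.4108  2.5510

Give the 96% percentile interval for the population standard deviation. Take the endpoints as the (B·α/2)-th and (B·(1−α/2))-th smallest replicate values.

α = 0.04; lower rank = 50 × 0.020 = 1; upper rank = 50 × 0.980 = 49.
The 1st smallest replicate is 1.2169; the 49th is 2.4108.

(1.2169, 2.4108)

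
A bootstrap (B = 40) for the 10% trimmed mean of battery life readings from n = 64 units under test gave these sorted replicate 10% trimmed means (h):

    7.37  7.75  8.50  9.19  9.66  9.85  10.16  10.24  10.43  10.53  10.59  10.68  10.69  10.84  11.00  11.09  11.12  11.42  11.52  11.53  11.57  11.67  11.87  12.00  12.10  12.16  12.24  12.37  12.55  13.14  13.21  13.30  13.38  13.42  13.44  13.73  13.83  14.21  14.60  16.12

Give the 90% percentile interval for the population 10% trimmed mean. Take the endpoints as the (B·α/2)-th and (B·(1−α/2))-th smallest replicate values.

(7.75, 14.21)

α = 0.10; lower rank = 40 × 0.050 = 2; upper rank = 40 × 0.950 = 38.
The 2nd smallest replicate is 7.75; the 38th is 14.21.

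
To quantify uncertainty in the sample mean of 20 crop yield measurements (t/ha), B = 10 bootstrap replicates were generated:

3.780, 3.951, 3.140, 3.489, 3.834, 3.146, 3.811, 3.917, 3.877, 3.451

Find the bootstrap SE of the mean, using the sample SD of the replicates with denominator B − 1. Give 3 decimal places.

Bootstrap SE is the standard deviation of the 10 replicate means.
Mean of replicates: (3.780 + 3.951 + 3.140 + 3.489 + 3.834 + 3.146 + 3.811 + 3.917 + 3.877 + 3.451) / 10 = 36.3960 / 10 = 3.6396
Sum of squared deviations: (+0.1404)² + (+0.3114)² + (−0.4996)² + (−0.1506)² + (+0.1944)² + (−0.4936)² + (+0.1714)² + (+0.2774)² + (+0.2374)² + (−0.1886)² = 0.8687
Variance = 0.8687 / 9 = 0.0965
SE* = √0.0965

SE* = 0.311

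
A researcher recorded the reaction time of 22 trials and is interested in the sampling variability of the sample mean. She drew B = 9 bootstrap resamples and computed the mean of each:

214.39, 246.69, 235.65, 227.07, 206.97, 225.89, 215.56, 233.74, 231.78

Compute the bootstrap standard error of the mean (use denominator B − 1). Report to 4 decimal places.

Bootstrap SE is the standard deviation of the 9 replicate means.
Mean of replicates: (214.39 + 246.69 + 235.65 + 227.07 + 206.97 + 225.89 + 215.56 + 233.74 + 231.78) / 9 = 2037.74000 / 9 = 226.41556
Sum of squared deviations: (−12.02556)² + (+20.27444)² + (+9.23444)² + (+0.65444)² + (−19.44556)² + (−0.52556)² + (−10.85556)² + (+7.32444)² + (+5.36444)² = 1220.04402
Variance = 1220.04402 / 8 = 152.50550
SE* = √152.50550

SE* = 12.3493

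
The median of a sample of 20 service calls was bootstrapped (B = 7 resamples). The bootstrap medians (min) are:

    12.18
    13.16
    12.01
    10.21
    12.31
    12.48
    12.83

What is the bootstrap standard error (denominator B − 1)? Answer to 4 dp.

Bootstrap SE is the standard deviation of the 7 replicate medians.
Mean of replicates: (12.18 + 13.16 + 12.01 + 10.21 + 12.31 + 12.48 + 12.83) / 7 = 85.18000 / 7 = 12.16857
Sum of squared deviations: (+0.01143)² + (+0.99143)² + (−0.15857)² + (−1.95857)² + (+0.14143)² + (+0.31143)² + (+0.66143)² = 5.39869
Variance = 5.39869 / 6 = 0.89978
SE* = √0.89978

SE* = 0.9486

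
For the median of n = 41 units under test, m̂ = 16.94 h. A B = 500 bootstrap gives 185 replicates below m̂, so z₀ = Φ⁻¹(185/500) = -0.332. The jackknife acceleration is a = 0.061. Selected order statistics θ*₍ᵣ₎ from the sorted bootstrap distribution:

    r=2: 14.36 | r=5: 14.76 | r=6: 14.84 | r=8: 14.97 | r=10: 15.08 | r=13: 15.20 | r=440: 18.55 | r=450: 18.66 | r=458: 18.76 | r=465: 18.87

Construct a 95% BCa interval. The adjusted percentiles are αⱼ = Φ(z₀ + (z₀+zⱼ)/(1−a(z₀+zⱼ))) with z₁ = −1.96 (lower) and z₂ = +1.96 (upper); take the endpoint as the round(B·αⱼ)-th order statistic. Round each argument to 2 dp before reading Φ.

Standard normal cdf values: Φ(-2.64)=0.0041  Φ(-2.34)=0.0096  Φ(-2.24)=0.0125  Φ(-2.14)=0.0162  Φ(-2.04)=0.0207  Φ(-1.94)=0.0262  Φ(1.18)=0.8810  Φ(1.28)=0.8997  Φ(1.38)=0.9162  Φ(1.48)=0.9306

(14.76, 18.87)

Lower: z₀ + z₁ = -0.332 + (-1.960) = -2.292; 1 − a(z₀+z₁) = 1 − (0.061)(-2.292) = 1.1398; argument = -0.332 + (-2.292)/1.1398 = -2.3429 → -2.34.
α₁ = Φ(-2.34) = 0.0096; rank = round(500 × 0.0096) = 5; θ*₍5₎ = 14.76.
Upper: z₀ + z₂ = 1.628; 1 − a(z₀+z₂) = 0.9007; argument = 1.4755 → 1.48; α₂ = 0.9306; rank = 465; θ*₍465₎ = 18.87.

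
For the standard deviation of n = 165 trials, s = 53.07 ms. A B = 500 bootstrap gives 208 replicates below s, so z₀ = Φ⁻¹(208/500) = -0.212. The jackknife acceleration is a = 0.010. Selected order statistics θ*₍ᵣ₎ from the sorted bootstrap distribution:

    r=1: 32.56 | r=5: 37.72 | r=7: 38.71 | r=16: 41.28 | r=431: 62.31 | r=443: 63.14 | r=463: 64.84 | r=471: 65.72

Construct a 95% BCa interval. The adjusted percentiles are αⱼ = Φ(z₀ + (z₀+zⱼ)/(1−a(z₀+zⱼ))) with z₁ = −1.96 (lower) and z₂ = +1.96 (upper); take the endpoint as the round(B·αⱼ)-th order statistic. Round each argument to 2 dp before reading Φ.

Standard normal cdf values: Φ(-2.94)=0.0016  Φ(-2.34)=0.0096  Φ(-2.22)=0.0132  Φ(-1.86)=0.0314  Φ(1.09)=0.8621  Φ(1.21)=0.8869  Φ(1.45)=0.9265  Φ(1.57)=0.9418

Lower: z₀ + z₁ = -0.212 + (-1.960) = -2.172; 1 − a(z₀+z₁) = 1 − (0.010)(-2.172) = 1.0217; argument = -0.212 + (-2.172)/1.0217 = -2.3378 → -2.34.
α₁ = Φ(-2.34) = 0.0096; rank = round(500 × 0.0096) = 5; θ*₍5₎ = 37.72.
Upper: z₀ + z₂ = 1.748; 1 − a(z₀+z₂) = 0.9825; argument = 1.5671 → 1.57; α₂ = 0.9418; rank = 471; θ*₍471₎ = 65.72.

(37.72, 65.72)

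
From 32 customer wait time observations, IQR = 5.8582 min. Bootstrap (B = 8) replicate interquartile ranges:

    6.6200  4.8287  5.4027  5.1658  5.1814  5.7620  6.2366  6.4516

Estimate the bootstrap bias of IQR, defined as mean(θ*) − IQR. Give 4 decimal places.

bias = −0.1521

mean(θ*) = (6.6200 + 4.8287 + 5.4027 + 5.1658 + 5.1814 + 5.7620 + 6.2366 + 6.4516) / 8 = 5.70610
bias = 5.70610 − 5.8582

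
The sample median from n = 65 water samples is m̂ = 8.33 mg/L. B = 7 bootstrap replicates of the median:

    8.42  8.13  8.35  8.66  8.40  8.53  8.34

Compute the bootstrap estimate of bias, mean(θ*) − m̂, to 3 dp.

mean(θ*) = (8.42 + 8.13 + 8.35 + 8.66 + 8.40 + 8.53 + 8.34) / 7 = 8.4043
bias = 8.4043 − 8.33

bias = +0.074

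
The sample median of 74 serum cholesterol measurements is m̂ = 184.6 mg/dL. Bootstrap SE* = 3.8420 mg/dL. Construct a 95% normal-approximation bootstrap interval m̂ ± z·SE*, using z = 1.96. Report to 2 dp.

Margin = 1.96 × 3.8420 = 7.530
Interval: 184.6 ± 7.530

(177.07, 192.13)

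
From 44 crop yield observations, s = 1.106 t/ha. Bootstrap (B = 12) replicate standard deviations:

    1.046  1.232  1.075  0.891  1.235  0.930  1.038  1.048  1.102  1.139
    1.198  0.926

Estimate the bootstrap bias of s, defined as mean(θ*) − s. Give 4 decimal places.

mean(θ*) = (1.046 + 1.232 + 1.075 + 0.891 + 1.235 + 0.930 + 1.038 + 1.048 + 1.102 + 1.139 + 1.198 + 0.926) / 12 = 1.07167
bias = 1.07167 − 1.106

bias = −0.0343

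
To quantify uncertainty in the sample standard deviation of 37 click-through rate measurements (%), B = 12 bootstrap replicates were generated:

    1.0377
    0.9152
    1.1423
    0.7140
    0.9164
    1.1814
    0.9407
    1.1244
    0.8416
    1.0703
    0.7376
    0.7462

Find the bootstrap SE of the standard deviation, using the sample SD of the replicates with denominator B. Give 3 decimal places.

Bootstrap SE is the standard deviation of the 12 replicate standard deviations.
Mean of replicates: (1.0377 + 0.9152 + 1.1423 + 0.7140 + 0.9164 + 1.1814 + 0.9407 + 1.1244 + 0.8416 + 1.0703 + 0.7376 + 0.7462) / 12 = 11.36780 / 12 = 0.94732
Sum of squared deviations: (+0.09038)² + (−0.03212)² + (+0.19498)² + (−0.23332)² + (−0.03092)² + (+0.23408)² + (−0.00662)² + (+0.17708)² + (−0.10572)² + (+0.12298)² + (−0.20972)² + (−0.20112)² = 0.29954
Variance = 0.29954 / 12 = 0.02496
SE* = √0.02496

SE* = 0.158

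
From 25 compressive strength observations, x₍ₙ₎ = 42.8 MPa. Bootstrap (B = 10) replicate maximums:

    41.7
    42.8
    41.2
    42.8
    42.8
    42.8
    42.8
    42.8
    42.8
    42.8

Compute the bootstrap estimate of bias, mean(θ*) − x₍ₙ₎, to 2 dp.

bias = −0.27

mean(θ*) = (41.7 + 42.8 + 41.2 + 42.8 + 42.8 + 42.8 + 42.8 + 42.8 + 42.8 + 42.8) / 10 = 42.530
bias = 42.530 − 42.8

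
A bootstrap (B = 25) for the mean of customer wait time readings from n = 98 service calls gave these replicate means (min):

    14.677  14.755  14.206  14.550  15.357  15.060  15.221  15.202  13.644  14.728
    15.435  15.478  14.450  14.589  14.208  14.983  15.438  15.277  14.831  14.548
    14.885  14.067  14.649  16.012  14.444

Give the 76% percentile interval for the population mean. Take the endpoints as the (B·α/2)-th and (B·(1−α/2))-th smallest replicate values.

(14.206, 15.435)

Sorted replicates: 13.644, 14.067, 14.206, 14.208, 14.444, 14.450, 14.548, 14.550, 14.589, 14.649, 14.677, 14.728, 14.755, 14.831, 14.885, 14.983, 15.060, 15.202, 15.221, 15.277, 15.357, 15.435, 15.438, 15.478, 16.012
α = 0.24; lower rank = 25 × 0.120 = 3; upper rank = 25 × 0.880 = 22.
The 3rd smallest replicate is 14.206; the 22nd is 15.435.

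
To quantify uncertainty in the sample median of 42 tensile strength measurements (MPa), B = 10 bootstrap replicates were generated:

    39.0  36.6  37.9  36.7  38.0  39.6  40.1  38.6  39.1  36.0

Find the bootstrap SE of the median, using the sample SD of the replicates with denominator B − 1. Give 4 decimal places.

SE* = 1.3721

Bootstrap SE is the standard deviation of the 10 replicate medians.
Mean of replicates: (39.0 + 36.6 + 37.9 + 36.7 + 38.0 + 39.6 + 40.1 + 38.6 + 39.1 + 36.0) / 10 = 381.60000 / 10 = 38.16000
Sum of squared deviations: (+0.84000)² + (−1.56000)² + (−0.26000)² + (−1.46000)² + (−0.16000)² + (+1.44000)² + (+1.94000)² + (+0.44000)² + (+0.94000)² + (−2.16000)² = 16.94400
Variance = 16.94400 / 9 = 1.88267
SE* = √1.88267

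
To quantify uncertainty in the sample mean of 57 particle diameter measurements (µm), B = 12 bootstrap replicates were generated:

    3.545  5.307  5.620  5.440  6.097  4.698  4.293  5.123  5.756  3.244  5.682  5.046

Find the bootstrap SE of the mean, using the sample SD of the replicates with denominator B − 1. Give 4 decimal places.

Bootstrap SE is the standard deviation of the 12 replicate means.
Mean of replicates: (3.545 + 5.307 + 5.620 + 5.440 + 6.097 + 4.698 + 4.293 + 5.123 + 5.756 + 3.244 + 5.682 + 5.046) / 12 = 59.85100 / 12 = 4.98758
Sum of squared deviations: (−1.44258)² + (+0.31942)² + (+0.63242)² + (+0.45242)² + (+1.10942)² + (−0.28958)² + (−0.69458)² + (+0.13542)² + (+0.76842)² + (−1.74358)² + (+0.69442)² + (+0.05842)² = 8.71933
Variance = 8.71933 / 11 = 0.79267
SE* = √0.79267

SE* = 0.8903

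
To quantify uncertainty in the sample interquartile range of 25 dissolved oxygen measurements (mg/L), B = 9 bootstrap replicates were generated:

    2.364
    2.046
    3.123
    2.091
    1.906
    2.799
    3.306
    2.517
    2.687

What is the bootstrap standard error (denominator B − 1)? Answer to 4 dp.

Bootstrap SE is the standard deviation of the 9 replicate interquartile ranges.
Mean of replicates: (2.364 + 2.046 + 3.123 + 2.091 + 1.906 + 2.799 + 3.306 + 2.517 + 2.687) / 9 = 22.83900 / 9 = 2.53767
Sum of squared deviations: (−0.17367)² + (−0.49167)² + (+0.58533)² + (−0.44667)² + (−0.63167)² + (+0.26133)² + (+0.76833)² + (−0.02067)² + (+0.14933)² = 1.89438
Variance = 1.89438 / 8 = 0.23680
SE* = √0.23680

SE* = 0.4866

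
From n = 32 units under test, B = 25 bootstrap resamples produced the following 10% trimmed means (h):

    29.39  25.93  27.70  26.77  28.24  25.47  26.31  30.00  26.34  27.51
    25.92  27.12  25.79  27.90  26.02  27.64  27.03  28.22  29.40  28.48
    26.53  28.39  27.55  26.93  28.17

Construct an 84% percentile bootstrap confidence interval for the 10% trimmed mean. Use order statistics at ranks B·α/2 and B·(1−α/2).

(25.79, 29.39)

Sorted replicates: 25.47, 25.79, 25.92, 25.93, 26.02, 26.31, 26.34, 26.53, 26.77, 26.93, 27.03, 27.12, 27.51, 27.55, 27.64, 27.70, 27.90, 28.17, 28.22, 28.24, 28.39, 28.48, 29.39, 29.40, 30.00
α = 0.16; lower rank = 25 × 0.080 = 2; upper rank = 25 × 0.920 = 23.
The 2nd smallest replicate is 25.79; the 23rd is 29.39.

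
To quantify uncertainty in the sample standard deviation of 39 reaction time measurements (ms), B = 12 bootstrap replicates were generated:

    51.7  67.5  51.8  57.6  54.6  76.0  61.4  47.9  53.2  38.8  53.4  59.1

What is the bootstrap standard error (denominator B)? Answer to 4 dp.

Bootstrap SE is the standard deviation of the 12 replicate standard deviations.
Mean of replicates: (51.7 + 67.5 + 51.8 + 57.6 + 54.6 + 76.0 + 61.4 + 47.9 + 53.2 + 38.8 + 53.4 + 59.1) / 12 = 673.00000 / 12 = 56.08333
Sum of squared deviations: (−4.38333)² + (+11.41667)² + (−4.28333)² + (+1.51667)² + (−1.48333)² + (+19.91667)² + (+5.31667)² + (−8.18333)² + (−2.88333)² + (−17.28333)² + (−2.68333)² + (+3.01667)² = 987.63667
Variance = 987.63667 / 12 = 82.30306
SE* = √82.30306

SE* = 9.0721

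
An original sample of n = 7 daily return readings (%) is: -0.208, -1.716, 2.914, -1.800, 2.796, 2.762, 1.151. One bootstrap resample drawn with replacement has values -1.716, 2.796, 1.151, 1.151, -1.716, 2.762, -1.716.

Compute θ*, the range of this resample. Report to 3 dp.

Range = 2.796 − -1.716 = 4.512

θ* = 4.512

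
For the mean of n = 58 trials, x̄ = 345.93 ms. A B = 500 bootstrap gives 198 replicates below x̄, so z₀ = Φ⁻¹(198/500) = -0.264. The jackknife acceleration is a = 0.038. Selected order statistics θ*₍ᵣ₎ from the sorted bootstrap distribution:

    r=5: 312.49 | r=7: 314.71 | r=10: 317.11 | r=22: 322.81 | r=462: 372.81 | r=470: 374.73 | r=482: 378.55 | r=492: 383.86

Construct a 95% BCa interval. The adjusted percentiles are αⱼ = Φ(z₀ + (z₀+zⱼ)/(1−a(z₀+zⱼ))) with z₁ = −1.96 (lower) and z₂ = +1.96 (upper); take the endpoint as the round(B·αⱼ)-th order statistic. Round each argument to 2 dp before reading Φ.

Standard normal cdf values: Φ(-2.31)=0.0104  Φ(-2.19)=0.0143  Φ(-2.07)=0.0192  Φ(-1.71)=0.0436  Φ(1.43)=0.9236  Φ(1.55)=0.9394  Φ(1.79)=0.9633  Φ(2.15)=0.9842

Lower: z₀ + z₁ = -0.264 + (-1.960) = -2.224; 1 − a(z₀+z₁) = 1 − (0.038)(-2.224) = 1.0845; argument = -0.264 + (-2.224)/1.0845 = -2.3147 → -2.31.
α₁ = Φ(-2.31) = 0.0104; rank = round(500 × 0.0104) = 5; θ*₍5₎ = 312.49.
Upper: z₀ + z₂ = 1.696; 1 − a(z₀+z₂) = 0.9356; argument = 1.5488 → 1.55; α₂ = 0.9394; rank = 470; θ*₍470₎ = 374.73.

(312.49, 374.73)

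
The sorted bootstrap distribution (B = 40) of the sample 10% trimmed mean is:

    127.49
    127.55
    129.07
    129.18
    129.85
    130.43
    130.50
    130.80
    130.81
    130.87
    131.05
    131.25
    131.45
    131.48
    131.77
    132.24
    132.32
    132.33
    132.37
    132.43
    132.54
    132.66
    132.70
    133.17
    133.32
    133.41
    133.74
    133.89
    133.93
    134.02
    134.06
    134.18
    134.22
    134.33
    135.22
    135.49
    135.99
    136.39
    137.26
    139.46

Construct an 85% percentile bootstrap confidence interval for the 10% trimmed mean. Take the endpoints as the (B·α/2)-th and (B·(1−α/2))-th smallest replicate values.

α = 0.15; lower rank = 40 × 0.075 = 3; upper rank = 40 × 0.925 = 37.
The 3rd smallest replicate is 129.07; the 37th is 135.99.

(129.07, 135.99)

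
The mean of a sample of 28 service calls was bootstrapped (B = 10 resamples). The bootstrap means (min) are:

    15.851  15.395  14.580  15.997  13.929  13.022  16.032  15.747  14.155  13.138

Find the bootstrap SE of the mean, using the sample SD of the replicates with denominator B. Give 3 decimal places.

Bootstrap SE is the standard deviation of the 10 replicate means.
Mean of replicates: (15.851 + 15.395 + 14.580 + 15.997 + 13.929 + 13.022 + 16.032 + 15.747 + 14.155 + 13.138) / 10 = 147.8460 / 10 = 14.7846
Sum of squared deviations: (+1.0664)² + (+0.6104)² + (−0.2046)² + (+1.2124)² + (−0.8556)² + (−1.7626)² + (+1.2474)² + (+0.9624)² + (−0.6296)² + (−1.6466)² = 12.4503
Variance = 12.4503 / 10 = 1.2450
SE* = √1.2450

SE* = 1.116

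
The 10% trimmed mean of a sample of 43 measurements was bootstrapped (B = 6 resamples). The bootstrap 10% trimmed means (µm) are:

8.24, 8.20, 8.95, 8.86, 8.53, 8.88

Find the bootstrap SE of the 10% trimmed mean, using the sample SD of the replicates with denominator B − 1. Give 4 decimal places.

SE* = 0.3354

Bootstrap SE is the standard deviation of the 6 replicate 10% trimmed means.
Mean of replicates: (8.24 + 8.20 + 8.95 + 8.86 + 8.53 + 8.88) / 6 = 51.66000 / 6 = 8.61000
Sum of squared deviations: (−0.37000)² + (−0.41000)² + (+0.34000)² + (+0.25000)² + (−0.08000)² + (+0.27000)² = 0.56240
Variance = 0.56240 / 5 = 0.11248
SE* = √0.11248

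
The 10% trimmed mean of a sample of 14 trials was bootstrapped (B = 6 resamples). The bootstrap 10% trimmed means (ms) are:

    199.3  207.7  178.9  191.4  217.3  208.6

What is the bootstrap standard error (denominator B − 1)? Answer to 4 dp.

SE* = 13.7876

Bootstrap SE is the standard deviation of the 6 replicate 10% trimmed means.
Mean of replicates: (199.3 + 207.7 + 178.9 + 191.4 + 217.3 + 208.6) / 6 = 1203.20000 / 6 = 200.53333
Sum of squared deviations: (−1.23333)² + (+7.16667)² + (−21.63333)² + (−9.13333)² + (+16.76667)² + (+8.06667)² = 950.49333
Variance = 950.49333 / 5 = 190.09867
SE* = √190.09867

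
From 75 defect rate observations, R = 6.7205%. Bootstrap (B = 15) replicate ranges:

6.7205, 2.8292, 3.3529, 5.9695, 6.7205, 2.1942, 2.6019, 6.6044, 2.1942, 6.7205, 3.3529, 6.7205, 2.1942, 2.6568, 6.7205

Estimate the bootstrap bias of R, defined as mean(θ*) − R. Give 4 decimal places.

mean(θ*) = (6.7205 + 2.8292 + 3.3529 + 5.9695 + 6.7205 + 2.1942 + 2.6019 + 6.6044 + 2.1942 + 6.7205 + 3.3529 + 6.7205 + 2.1942 + 2.6568 + 6.7205) / 15 = 4.50351
bias = 4.50351 − 6.7205

bias = −2.2170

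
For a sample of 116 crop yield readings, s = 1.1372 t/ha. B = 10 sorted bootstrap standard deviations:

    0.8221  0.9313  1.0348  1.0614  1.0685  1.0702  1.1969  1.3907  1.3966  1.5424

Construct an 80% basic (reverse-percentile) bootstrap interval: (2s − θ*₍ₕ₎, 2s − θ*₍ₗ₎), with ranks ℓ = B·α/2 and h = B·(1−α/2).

Percentile endpoints at ranks 1 and 9: θ*₍1₎ = 0.8221, θ*₍9₎ = 1.3966.
Basic interval reflects these around s:
  lower = 2 × 1.1372 − 1.3966 = 0.8778
  upper = 2 × 1.1372 − 0.8221 = 1.4523

(0.8778, 1.4523)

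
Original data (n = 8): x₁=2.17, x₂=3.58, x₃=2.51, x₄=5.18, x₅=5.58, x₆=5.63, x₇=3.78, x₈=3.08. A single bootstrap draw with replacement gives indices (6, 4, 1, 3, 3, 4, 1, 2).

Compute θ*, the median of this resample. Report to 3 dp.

θ* = 3.045

Resample values: 5.63, 5.18, 2.17, 2.51, 2.51, 5.18, 2.17, 3.58.
Sorted: 2.17, 2.17, 2.51, 2.51, 3.58, 5.18, 5.18, 5.63
Median = average of the two middle values = 3.045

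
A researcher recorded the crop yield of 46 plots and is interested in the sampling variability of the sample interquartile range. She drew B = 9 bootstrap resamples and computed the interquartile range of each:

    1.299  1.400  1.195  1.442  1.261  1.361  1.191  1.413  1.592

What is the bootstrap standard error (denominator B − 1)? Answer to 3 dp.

SE* = 0.129

Bootstrap SE is the standard deviation of the 9 replicate interquartile ranges.
Mean of replicates: (1.299 + 1.400 + 1.195 + 1.442 + 1.261 + 1.361 + 1.191 + 1.413 + 1.592) / 9 = 12.1540 / 9 = 1.3504
Sum of squared deviations: (−0.0514)² + (+0.0496)² + (−0.1554)² + (+0.0916)² + (−0.0894)² + (+0.0106)² + (−0.1594)² + (+0.0626)² + (+0.2416)² = 0.1334
Variance = 0.1334 / 8 = 0.0167
SE* = √0.0167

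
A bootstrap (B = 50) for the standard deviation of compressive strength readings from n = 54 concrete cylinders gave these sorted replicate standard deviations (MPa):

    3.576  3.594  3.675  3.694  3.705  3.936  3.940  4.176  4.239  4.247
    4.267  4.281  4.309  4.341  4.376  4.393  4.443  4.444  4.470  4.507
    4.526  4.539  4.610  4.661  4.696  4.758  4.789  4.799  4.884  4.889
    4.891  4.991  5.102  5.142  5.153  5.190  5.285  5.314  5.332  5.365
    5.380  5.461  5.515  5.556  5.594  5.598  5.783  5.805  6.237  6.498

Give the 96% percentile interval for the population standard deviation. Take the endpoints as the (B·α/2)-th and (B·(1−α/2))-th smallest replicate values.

α = 0.04; lower rank = 50 × 0.020 = 1; upper rank = 50 × 0.980 = 49.
The 1st smallest replicate is 3.576; the 49th is 6.237.

(3.576, 6.237)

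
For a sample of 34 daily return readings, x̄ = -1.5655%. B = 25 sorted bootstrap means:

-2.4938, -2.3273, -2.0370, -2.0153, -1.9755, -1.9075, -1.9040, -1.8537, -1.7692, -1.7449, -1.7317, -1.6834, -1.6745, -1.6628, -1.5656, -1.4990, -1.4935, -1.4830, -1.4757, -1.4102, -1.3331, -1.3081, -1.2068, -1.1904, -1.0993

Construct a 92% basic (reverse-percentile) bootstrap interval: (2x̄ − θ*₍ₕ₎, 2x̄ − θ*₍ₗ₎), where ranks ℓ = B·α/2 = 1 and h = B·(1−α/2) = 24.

Percentile endpoints at ranks 1 and 24: θ*₍1₎ = -2.4938, θ*₍24₎ = -1.1904.
Basic interval reflects these around x̄:
  lower = 2 × -1.5655 − -1.1904 = -1.9406
  upper = 2 × -1.5655 − -2.4938 = -0.6372

(-1.9406, -0.6372)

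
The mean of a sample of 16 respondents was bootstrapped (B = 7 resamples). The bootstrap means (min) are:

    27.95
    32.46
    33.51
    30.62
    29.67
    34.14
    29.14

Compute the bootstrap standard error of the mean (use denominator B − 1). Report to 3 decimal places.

Bootstrap SE is the standard deviation of the 7 replicate means.
Mean of replicates: (27.95 + 32.46 + 33.51 + 30.62 + 29.67 + 34.14 + 29.14) / 7 = 217.4900 / 7 = 31.0700
Sum of squared deviations: (−3.1200)² + (+1.3900)² + (+2.4400)² + (−0.4500)² + (−1.4000)² + (+3.0700)² + (−1.9300)² = 32.9324
Variance = 32.9324 / 6 = 5.4887
SE* = √5.4887

SE* = 2.343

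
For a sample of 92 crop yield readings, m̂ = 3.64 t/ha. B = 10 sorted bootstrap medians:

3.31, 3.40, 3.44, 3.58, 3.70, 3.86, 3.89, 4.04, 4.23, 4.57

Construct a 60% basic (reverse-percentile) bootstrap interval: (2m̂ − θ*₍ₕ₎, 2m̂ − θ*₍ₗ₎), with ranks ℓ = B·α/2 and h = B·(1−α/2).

(3.24, 3.88)

Percentile endpoints at ranks 2 and 8: θ*₍2₎ = 3.40, θ*₍8₎ = 4.04.
Basic interval reflects these around m̂:
  lower = 2 × 3.64 − 4.04 = 3.24
  upper = 2 × 3.64 − 3.40 = 3.88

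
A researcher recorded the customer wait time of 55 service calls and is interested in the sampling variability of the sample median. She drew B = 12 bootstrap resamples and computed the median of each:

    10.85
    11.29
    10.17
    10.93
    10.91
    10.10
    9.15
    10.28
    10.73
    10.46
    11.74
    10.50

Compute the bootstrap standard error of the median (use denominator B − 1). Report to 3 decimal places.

Bootstrap SE is the standard deviation of the 12 replicate medians.
Mean of replicates: (10.85 + 11.29 + 10.17 + 10.93 + 10.91 + 10.10 + 9.15 + 10.28 + 10.73 + 10.46 + 11.74 + 10.50) / 12 = 127.1100 / 12 = 10.5925
Sum of squared deviations: (+0.2575)² + (+0.6975)² + (−0.4225)² + (+0.3375)² + (+0.3175)² + (−0.4925)² + (−1.4425)² + (−0.3125)² + (+0.1375)² + (−0.1325)² + (+1.1475)² + (−0.0925)² = 4.7288
Variance = 4.7288 / 11 = 0.4299
SE* = √0.4299

SE* = 0.656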